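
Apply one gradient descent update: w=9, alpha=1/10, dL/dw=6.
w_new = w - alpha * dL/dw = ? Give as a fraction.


w_new = 9 - 1/10 * 6 = 9 - 3/5 = 42/5.

42/5


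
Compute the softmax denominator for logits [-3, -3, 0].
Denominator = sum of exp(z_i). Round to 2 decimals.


Denom = e^-3=0.0498 + e^-3=0.0498 + e^0=1.0000. Sum = 1.0996, which rounds to 1.10.

1.10


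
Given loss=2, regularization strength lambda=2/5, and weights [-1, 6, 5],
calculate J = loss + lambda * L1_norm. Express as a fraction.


L1 norm = sum(|w|) = 12. J = 2 + 2/5 * 12 = 34/5.

34/5


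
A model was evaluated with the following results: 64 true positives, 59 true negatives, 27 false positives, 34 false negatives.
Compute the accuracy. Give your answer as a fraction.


Accuracy = (TP + TN) / (TP + TN + FP + FN) = (64 + 59) / 184 = 123/184.

123/184


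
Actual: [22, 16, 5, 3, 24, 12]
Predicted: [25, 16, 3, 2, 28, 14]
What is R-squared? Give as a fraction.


Mean(y) = 41/3. SS_res = 34. SS_tot = 1120/3. R^2 = 1 - 34/(1120/3) = 509/560.

509/560


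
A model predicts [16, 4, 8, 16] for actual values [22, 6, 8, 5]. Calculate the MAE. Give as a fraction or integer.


MAE = (1/4) * (|22-16|=6 + |6-4|=2 + |8-8|=0 + |5-16|=11). Sum = 19. MAE = 19/4.

19/4


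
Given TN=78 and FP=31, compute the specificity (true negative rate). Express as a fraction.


Specificity = TN / (TN + FP) = 78 / 109 = 78/109.

78/109


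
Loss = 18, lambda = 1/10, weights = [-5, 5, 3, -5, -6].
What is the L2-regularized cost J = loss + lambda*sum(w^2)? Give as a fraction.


L2 sq norm = sum(w^2) = 120. J = 18 + 1/10 * 120 = 30.

30


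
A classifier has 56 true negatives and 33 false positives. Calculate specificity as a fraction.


Specificity = TN / (TN + FP) = 56 / 89 = 56/89.

56/89


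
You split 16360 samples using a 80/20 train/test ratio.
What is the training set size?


Test set = 16360 * 20% = 3272. Training set = 16360 - 3272 = 13088.

13088


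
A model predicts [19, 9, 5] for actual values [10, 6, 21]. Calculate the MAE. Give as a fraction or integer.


MAE = (1/3) * (|10-19|=9 + |6-9|=3 + |21-5|=16). Sum = 28. MAE = 28/3.

28/3


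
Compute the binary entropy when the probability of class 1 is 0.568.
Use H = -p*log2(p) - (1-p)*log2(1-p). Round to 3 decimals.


H = -0.568*log2(0.568) - 0.432*log2(0.432) = 0.987.

0.987


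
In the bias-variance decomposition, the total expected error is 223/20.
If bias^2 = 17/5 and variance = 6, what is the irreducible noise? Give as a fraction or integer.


Total error = bias^2 + variance + irreducible noise. So irreducible noise = 223/20 - 17/5 - 6 = 7/4.

7/4


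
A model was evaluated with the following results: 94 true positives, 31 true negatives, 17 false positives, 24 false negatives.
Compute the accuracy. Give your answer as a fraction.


Accuracy = (TP + TN) / (TP + TN + FP + FN) = (94 + 31) / 166 = 125/166.

125/166


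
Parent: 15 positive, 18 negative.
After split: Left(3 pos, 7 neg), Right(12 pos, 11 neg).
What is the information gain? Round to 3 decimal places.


H(parent) = 0.9940. H(left) = 0.8813, H(right) = 0.9986. Weighted = (10/33)*0.8813 + (23/33)*0.9986 = 0.9631. IG = 0.9940 - 0.9631 = 0.0309, which rounds to 0.031.

0.031


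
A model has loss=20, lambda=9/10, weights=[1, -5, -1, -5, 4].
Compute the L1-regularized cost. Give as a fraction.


L1 norm = sum(|w|) = 16. J = 20 + 9/10 * 16 = 172/5.

172/5


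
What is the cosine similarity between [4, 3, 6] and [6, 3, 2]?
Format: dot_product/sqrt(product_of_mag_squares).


dot = 45. |a|^2 = 61, |b|^2 = 49. cos = 45/sqrt(2989).

45/sqrt(2989)


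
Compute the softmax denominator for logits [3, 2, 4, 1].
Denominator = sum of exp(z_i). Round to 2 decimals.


Denom = e^3=20.0855 + e^2=7.3891 + e^4=54.5982 + e^1=2.7183. Sum = 84.7911, which rounds to 84.79.

84.79


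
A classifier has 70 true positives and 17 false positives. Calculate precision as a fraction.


Precision = TP / (TP + FP) = 70 / 87 = 70/87.

70/87


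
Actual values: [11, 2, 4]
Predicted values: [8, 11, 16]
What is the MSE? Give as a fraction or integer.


MSE = (1/3) * ((11-8)^2=9 + (2-11)^2=81 + (4-16)^2=144). Sum = 234. MSE = 78.

78


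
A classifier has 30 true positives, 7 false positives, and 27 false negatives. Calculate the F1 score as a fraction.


Precision = 30/37 = 30/37. Recall = 30/57 = 10/19. F1 = 2*P*R/(P+R) = 30/47.

30/47


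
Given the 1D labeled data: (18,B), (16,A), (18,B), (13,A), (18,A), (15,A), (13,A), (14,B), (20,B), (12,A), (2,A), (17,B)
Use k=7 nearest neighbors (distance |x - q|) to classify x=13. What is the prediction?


Distances: |18-13|=5, |16-13|=3, |18-13|=5, |13-13|=0, |18-13|=5, |15-13|=2, |13-13|=0, |14-13|=1, |20-13|=7, |12-13|=1, |2-13|=11, |17-13|=4. 7 nearest: (13,A), (13,A), (12,A), (14,B), (15,A), (16,A), (17,B). Counts: {'A': 5, 'B': 2}. Majority class: A.

A


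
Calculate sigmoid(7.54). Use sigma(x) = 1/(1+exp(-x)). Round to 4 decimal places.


sigma(7.54) = 1/(1+e^(-7.54)) = 1/(1+0.000531) = 1/1.000531 = 0.9995.

0.9995


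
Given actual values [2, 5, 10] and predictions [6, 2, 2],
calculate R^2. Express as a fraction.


Mean(y) = 17/3. SS_res = 89. SS_tot = 98/3. R^2 = 1 - 89/(98/3) = -169/98.

-169/98


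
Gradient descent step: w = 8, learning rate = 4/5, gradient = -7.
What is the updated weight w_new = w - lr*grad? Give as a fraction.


w_new = 8 - 4/5 * -7 = 8 - -28/5 = 68/5.

68/5


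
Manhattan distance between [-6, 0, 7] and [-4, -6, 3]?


d = sum of absolute differences: |-6--4|=2 + |0--6|=6 + |7-3|=4 = 12.

12


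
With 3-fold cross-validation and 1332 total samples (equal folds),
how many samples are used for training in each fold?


Each validation fold has 1332/3 = 444 samples. Training set = 1332 - 444 = 888.

888


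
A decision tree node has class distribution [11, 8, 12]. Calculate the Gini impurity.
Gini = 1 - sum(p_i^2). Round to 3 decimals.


Total = 31. Proportions: 11/31, 8/31, 12/31. sum(p_i^2) = 0.3424. Gini = 1 - 0.3424 = 0.6576, which rounds to 0.658.

0.658


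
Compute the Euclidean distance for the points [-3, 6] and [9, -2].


d = sqrt(sum of squared differences). (-3-9)^2=144, (6--2)^2=64. Sum = 208.

sqrt(208)


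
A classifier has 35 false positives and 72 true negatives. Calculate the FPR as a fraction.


FPR = FP / (FP + TN) = 35 / 107 = 35/107.

35/107


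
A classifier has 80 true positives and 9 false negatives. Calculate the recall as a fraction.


Recall = TP / (TP + FN) = 80 / 89 = 80/89.

80/89


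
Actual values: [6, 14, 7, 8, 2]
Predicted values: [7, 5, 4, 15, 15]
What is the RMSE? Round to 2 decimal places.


MSE = 61.8000. RMSE = sqrt(61.8000) = 7.86.

7.86


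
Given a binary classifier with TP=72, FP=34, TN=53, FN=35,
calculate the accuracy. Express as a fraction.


Accuracy = (TP + TN) / (TP + TN + FP + FN) = (72 + 53) / 194 = 125/194.

125/194


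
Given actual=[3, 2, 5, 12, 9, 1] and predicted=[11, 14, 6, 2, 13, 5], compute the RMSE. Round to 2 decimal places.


MSE = 56.8333. RMSE = sqrt(56.8333) = 7.54.

7.54


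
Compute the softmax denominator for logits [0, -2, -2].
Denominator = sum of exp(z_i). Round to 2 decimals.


Denom = e^0=1.0000 + e^-2=0.1353 + e^-2=0.1353. Sum = 1.2706, which rounds to 1.27.

1.27


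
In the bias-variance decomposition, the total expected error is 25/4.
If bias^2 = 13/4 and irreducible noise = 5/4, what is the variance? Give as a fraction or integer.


Total error = bias^2 + variance + irreducible noise. So variance = 25/4 - 13/4 - 5/4 = 7/4.

7/4


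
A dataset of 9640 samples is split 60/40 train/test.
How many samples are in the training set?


Test set = 9640 * 40% = 3856. Training set = 9640 - 3856 = 5784.

5784


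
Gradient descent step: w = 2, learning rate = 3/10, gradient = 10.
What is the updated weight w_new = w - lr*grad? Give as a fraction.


w_new = 2 - 3/10 * 10 = 2 - 3 = -1.

-1


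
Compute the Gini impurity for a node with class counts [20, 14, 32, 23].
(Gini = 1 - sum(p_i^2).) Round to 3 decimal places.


Total = 89. Proportions: 20/89, 14/89, 32/89, 23/89. sum(p_i^2) = 0.2713. Gini = 1 - 0.2713 = 0.7287, which rounds to 0.729.

0.729


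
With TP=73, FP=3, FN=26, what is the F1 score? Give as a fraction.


Precision = 73/76 = 73/76. Recall = 73/99 = 73/99. F1 = 2*P*R/(P+R) = 146/175.

146/175


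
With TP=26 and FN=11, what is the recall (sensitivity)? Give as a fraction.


Recall = TP / (TP + FN) = 26 / 37 = 26/37.

26/37


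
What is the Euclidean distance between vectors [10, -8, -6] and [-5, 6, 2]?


d = sqrt(sum of squared differences). (10--5)^2=225, (-8-6)^2=196, (-6-2)^2=64. Sum = 485.

sqrt(485)


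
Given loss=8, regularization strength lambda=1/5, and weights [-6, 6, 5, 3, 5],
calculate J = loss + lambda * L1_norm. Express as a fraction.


L1 norm = sum(|w|) = 25. J = 8 + 1/5 * 25 = 13.

13


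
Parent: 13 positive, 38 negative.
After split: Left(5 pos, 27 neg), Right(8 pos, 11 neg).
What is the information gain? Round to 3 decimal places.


H(parent) = 0.8190. H(left) = 0.6253, H(right) = 0.9819. Weighted = (32/51)*0.6253 + (19/51)*0.9819 = 0.7582. IG = 0.8190 - 0.7582 = 0.0608, which rounds to 0.061.

0.061


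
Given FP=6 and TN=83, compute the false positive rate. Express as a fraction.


FPR = FP / (FP + TN) = 6 / 89 = 6/89.

6/89


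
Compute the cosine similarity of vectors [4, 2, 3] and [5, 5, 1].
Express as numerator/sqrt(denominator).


dot = 33. |a|^2 = 29, |b|^2 = 51. cos = 33/sqrt(1479).

33/sqrt(1479)


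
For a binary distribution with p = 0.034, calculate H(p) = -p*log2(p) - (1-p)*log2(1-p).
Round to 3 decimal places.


H = -0.034*log2(0.034) - 0.966*log2(0.966) = 0.214.

0.214


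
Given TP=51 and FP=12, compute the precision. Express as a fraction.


Precision = TP / (TP + FP) = 51 / 63 = 17/21.

17/21


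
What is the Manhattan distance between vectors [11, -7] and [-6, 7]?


d = sum of absolute differences: |11--6|=17 + |-7-7|=14 = 31.

31


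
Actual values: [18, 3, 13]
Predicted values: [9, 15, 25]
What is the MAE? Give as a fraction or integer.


MAE = (1/3) * (|18-9|=9 + |3-15|=12 + |13-25|=12). Sum = 33. MAE = 11.

11


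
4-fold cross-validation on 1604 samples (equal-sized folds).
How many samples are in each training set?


Each validation fold has 1604/4 = 401 samples. Training set = 1604 - 401 = 1203.

1203


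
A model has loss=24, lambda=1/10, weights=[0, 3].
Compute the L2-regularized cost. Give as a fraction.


L2 sq norm = sum(w^2) = 9. J = 24 + 1/10 * 9 = 249/10.

249/10


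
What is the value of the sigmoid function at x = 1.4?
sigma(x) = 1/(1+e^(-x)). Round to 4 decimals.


sigma(1.4) = 1/(1+e^(-1.4)) = 1/(1+0.246597) = 1/1.246597 = 0.8022.

0.8022


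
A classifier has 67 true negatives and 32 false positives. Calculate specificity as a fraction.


Specificity = TN / (TN + FP) = 67 / 99 = 67/99.

67/99


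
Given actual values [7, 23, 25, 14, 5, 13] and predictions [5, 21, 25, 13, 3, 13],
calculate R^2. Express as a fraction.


Mean(y) = 29/2. SS_res = 13. SS_tot = 663/2. R^2 = 1 - 13/(663/2) = 49/51.

49/51


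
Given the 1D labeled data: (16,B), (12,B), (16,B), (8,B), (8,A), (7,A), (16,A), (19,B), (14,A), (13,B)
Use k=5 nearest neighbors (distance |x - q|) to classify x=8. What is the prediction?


Distances: |16-8|=8, |12-8|=4, |16-8|=8, |8-8|=0, |8-8|=0, |7-8|=1, |16-8|=8, |19-8|=11, |14-8|=6, |13-8|=5. 5 nearest: (8,A), (8,B), (7,A), (12,B), (13,B). Counts: {'A': 2, 'B': 3}. Majority class: B.

B


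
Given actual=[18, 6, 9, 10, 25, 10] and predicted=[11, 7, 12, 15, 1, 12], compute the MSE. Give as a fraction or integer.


MSE = (1/6) * ((18-11)^2=49 + (6-7)^2=1 + (9-12)^2=9 + (10-15)^2=25 + (25-1)^2=576 + (10-12)^2=4). Sum = 664. MSE = 332/3.

332/3


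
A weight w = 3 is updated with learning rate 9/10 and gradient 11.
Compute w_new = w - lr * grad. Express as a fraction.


w_new = 3 - 9/10 * 11 = 3 - 99/10 = -69/10.

-69/10


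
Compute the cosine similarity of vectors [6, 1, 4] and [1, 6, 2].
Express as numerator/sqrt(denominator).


dot = 20. |a|^2 = 53, |b|^2 = 41. cos = 20/sqrt(2173).

20/sqrt(2173)


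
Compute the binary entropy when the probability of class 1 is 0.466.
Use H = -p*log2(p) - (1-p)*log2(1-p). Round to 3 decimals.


H = -0.466*log2(0.466) - 0.534*log2(0.534) = 0.997.

0.997


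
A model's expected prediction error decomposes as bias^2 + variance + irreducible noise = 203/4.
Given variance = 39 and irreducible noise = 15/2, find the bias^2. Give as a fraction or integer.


Total error = bias^2 + variance + irreducible noise. So bias^2 = 203/4 - 39 - 15/2 = 17/4.

17/4


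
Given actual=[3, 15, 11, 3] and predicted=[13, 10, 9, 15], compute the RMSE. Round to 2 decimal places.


MSE = 68.2500. RMSE = sqrt(68.2500) = 8.26.

8.26


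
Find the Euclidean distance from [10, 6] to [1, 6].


d = sqrt(sum of squared differences). (10-1)^2=81, (6-6)^2=0. Sum = 81.

9


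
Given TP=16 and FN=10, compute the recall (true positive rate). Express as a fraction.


Recall = TP / (TP + FN) = 16 / 26 = 8/13.

8/13


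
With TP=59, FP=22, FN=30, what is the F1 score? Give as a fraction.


Precision = 59/81 = 59/81. Recall = 59/89 = 59/89. F1 = 2*P*R/(P+R) = 59/85.

59/85


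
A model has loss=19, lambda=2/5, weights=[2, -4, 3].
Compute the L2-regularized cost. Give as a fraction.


L2 sq norm = sum(w^2) = 29. J = 19 + 2/5 * 29 = 153/5.

153/5


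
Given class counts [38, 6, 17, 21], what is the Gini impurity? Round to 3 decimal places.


Total = 82. Proportions: 38/82, 6/82, 17/82, 21/82. sum(p_i^2) = 0.3287. Gini = 1 - 0.3287 = 0.6713, which rounds to 0.671.

0.671


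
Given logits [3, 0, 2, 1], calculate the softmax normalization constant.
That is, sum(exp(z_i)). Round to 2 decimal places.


Denom = e^3=20.0855 + e^0=1.0000 + e^2=7.3891 + e^1=2.7183. Sum = 31.1929, which rounds to 31.19.

31.19


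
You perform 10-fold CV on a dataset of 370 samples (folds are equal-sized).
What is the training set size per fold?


Each validation fold has 370/10 = 37 samples. Training set = 370 - 37 = 333.

333


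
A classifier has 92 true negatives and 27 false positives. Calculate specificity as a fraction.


Specificity = TN / (TN + FP) = 92 / 119 = 92/119.

92/119


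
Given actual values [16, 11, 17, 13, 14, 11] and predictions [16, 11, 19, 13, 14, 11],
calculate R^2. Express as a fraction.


Mean(y) = 41/3. SS_res = 4. SS_tot = 94/3. R^2 = 1 - 4/(94/3) = 41/47.

41/47


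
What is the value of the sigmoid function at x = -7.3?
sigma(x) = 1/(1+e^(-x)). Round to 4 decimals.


sigma(-7.3) = 1/(1+e^(7.3)) = 1/(1+1480.299928) = 1/1481.299928 = 0.0007.

0.0007


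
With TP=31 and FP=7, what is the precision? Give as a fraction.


Precision = TP / (TP + FP) = 31 / 38 = 31/38.

31/38


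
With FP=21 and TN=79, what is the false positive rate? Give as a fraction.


FPR = FP / (FP + TN) = 21 / 100 = 21/100.

21/100


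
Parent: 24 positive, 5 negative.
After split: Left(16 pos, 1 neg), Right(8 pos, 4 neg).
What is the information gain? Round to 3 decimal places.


H(parent) = 0.6632. H(left) = 0.3228, H(right) = 0.9183. Weighted = (17/29)*0.3228 + (12/29)*0.9183 = 0.5692. IG = 0.6632 - 0.5692 = 0.0940, which rounds to 0.094.

0.094


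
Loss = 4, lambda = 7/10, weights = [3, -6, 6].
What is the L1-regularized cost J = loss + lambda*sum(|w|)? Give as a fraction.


L1 norm = sum(|w|) = 15. J = 4 + 7/10 * 15 = 29/2.

29/2


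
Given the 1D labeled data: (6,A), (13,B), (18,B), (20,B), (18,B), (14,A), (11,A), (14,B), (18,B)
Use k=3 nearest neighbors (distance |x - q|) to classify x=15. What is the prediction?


Distances: |6-15|=9, |13-15|=2, |18-15|=3, |20-15|=5, |18-15|=3, |14-15|=1, |11-15|=4, |14-15|=1, |18-15|=3. 3 nearest: (14,A), (14,B), (13,B). Counts: {'A': 1, 'B': 2}. Majority class: B.

B


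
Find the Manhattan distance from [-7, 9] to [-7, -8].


d = sum of absolute differences: |-7--7|=0 + |9--8|=17 = 17.

17


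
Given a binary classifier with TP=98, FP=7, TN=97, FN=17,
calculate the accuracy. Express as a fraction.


Accuracy = (TP + TN) / (TP + TN + FP + FN) = (98 + 97) / 219 = 65/73.

65/73


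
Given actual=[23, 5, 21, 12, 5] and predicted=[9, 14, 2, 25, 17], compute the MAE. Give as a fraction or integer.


MAE = (1/5) * (|23-9|=14 + |5-14|=9 + |21-2|=19 + |12-25|=13 + |5-17|=12). Sum = 67. MAE = 67/5.

67/5


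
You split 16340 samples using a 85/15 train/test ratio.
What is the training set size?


Test set = 16340 * 15% = 2451. Training set = 16340 - 2451 = 13889.

13889


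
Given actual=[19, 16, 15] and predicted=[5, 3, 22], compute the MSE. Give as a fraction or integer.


MSE = (1/3) * ((19-5)^2=196 + (16-3)^2=169 + (15-22)^2=49). Sum = 414. MSE = 138.

138


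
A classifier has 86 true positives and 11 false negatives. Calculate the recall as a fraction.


Recall = TP / (TP + FN) = 86 / 97 = 86/97.

86/97


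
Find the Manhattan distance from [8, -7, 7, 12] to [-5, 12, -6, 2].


d = sum of absolute differences: |8--5|=13 + |-7-12|=19 + |7--6|=13 + |12-2|=10 = 55.

55


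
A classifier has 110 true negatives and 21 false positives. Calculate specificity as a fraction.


Specificity = TN / (TN + FP) = 110 / 131 = 110/131.

110/131


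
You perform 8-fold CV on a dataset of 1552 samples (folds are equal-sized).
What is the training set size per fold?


Each validation fold has 1552/8 = 194 samples. Training set = 1552 - 194 = 1358.

1358


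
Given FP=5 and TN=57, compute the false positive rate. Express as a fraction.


FPR = FP / (FP + TN) = 5 / 62 = 5/62.

5/62


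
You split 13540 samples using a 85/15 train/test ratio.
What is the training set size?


Test set = 13540 * 15% = 2031. Training set = 13540 - 2031 = 11509.

11509


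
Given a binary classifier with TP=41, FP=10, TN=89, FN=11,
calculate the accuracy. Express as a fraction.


Accuracy = (TP + TN) / (TP + TN + FP + FN) = (41 + 89) / 151 = 130/151.

130/151


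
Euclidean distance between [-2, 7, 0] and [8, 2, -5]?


d = sqrt(sum of squared differences). (-2-8)^2=100, (7-2)^2=25, (0--5)^2=25. Sum = 150.

sqrt(150)


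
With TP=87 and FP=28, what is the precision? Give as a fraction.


Precision = TP / (TP + FP) = 87 / 115 = 87/115.

87/115


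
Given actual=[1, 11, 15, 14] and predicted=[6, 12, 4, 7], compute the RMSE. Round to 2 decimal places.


MSE = 49.0000. RMSE = sqrt(49.0000) = 7.00.

7.00


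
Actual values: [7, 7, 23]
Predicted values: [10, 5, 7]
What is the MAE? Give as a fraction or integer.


MAE = (1/3) * (|7-10|=3 + |7-5|=2 + |23-7|=16). Sum = 21. MAE = 7.

7


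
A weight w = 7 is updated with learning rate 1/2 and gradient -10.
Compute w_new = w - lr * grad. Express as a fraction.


w_new = 7 - 1/2 * -10 = 7 - -5 = 12.

12


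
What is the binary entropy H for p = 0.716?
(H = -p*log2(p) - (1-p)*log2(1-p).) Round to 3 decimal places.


H = -0.716*log2(0.716) - 0.284*log2(0.284) = 0.861.

0.861


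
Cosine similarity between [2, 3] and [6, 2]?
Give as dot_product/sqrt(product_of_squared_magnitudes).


dot = 18. |a|^2 = 13, |b|^2 = 40. cos = 18/sqrt(520).

18/sqrt(520)


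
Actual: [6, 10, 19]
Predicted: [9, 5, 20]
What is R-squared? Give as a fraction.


Mean(y) = 35/3. SS_res = 35. SS_tot = 266/3. R^2 = 1 - 35/(266/3) = 23/38.

23/38


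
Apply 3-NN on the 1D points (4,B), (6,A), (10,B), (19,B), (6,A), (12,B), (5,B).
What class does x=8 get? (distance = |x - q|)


Distances: |4-8|=4, |6-8|=2, |10-8|=2, |19-8|=11, |6-8|=2, |12-8|=4, |5-8|=3. 3 nearest: (6,A), (6,A), (10,B). Counts: {'A': 2, 'B': 1}. Majority class: A.

A


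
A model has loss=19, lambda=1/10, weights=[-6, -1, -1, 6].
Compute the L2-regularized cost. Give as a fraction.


L2 sq norm = sum(w^2) = 74. J = 19 + 1/10 * 74 = 132/5.

132/5


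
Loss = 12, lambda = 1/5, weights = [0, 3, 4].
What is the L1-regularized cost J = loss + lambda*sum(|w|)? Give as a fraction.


L1 norm = sum(|w|) = 7. J = 12 + 1/5 * 7 = 67/5.

67/5


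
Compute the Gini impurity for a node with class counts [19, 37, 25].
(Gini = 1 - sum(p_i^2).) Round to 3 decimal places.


Total = 81. Proportions: 19/81, 37/81, 25/81. sum(p_i^2) = 0.3589. Gini = 1 - 0.3589 = 0.6411, which rounds to 0.641.

0.641


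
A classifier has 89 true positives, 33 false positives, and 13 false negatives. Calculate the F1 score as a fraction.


Precision = 89/122 = 89/122. Recall = 89/102 = 89/102. F1 = 2*P*R/(P+R) = 89/112.

89/112


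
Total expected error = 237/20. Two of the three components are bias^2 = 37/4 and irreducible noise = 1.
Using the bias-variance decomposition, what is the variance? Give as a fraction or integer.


Total error = bias^2 + variance + irreducible noise. So variance = 237/20 - 37/4 - 1 = 8/5.

8/5


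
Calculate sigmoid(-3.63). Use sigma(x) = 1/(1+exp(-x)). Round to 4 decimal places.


sigma(-3.63) = 1/(1+e^(3.63)) = 1/(1+37.712817) = 1/38.712817 = 0.0258.

0.0258


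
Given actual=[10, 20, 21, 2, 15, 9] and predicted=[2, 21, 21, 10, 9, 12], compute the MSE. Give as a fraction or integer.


MSE = (1/6) * ((10-2)^2=64 + (20-21)^2=1 + (21-21)^2=0 + (2-10)^2=64 + (15-9)^2=36 + (9-12)^2=9). Sum = 174. MSE = 29.

29


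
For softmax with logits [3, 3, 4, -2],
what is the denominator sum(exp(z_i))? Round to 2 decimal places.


Denom = e^3=20.0855 + e^3=20.0855 + e^4=54.5982 + e^-2=0.1353. Sum = 94.9045, which rounds to 94.90.

94.90


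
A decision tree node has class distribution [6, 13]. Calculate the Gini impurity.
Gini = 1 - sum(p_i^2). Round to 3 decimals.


Total = 19. Proportions: 6/19, 13/19. sum(p_i^2) = 0.5679. Gini = 1 - 0.5679 = 0.4321, which rounds to 0.432.

0.432


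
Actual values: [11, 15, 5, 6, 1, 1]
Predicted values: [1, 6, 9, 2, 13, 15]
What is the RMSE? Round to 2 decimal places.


MSE = 92.1667. RMSE = sqrt(92.1667) = 9.60.

9.60


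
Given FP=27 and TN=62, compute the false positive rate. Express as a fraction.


FPR = FP / (FP + TN) = 27 / 89 = 27/89.

27/89


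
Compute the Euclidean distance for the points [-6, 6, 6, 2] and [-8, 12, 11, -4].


d = sqrt(sum of squared differences). (-6--8)^2=4, (6-12)^2=36, (6-11)^2=25, (2--4)^2=36. Sum = 101.

sqrt(101)


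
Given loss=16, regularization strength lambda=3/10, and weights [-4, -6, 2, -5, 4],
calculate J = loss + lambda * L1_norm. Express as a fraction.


L1 norm = sum(|w|) = 21. J = 16 + 3/10 * 21 = 223/10.

223/10


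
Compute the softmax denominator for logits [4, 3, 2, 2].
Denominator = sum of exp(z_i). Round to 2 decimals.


Denom = e^4=54.5982 + e^3=20.0855 + e^2=7.3891 + e^2=7.3891. Sum = 89.4619, which rounds to 89.46.

89.46


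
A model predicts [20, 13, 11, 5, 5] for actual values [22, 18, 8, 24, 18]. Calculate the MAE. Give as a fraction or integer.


MAE = (1/5) * (|22-20|=2 + |18-13|=5 + |8-11|=3 + |24-5|=19 + |18-5|=13). Sum = 42. MAE = 42/5.

42/5


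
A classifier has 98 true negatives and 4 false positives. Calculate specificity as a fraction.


Specificity = TN / (TN + FP) = 98 / 102 = 49/51.

49/51


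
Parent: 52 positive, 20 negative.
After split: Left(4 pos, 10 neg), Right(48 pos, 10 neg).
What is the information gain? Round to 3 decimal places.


H(parent) = 0.8524. H(left) = 0.8631, H(right) = 0.6632. Weighted = (14/72)*0.8631 + (58/72)*0.6632 = 0.7021. IG = 0.8524 - 0.7021 = 0.1503, which rounds to 0.150.

0.150


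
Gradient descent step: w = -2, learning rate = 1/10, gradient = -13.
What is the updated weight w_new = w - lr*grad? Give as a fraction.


w_new = -2 - 1/10 * -13 = -2 - -13/10 = -7/10.

-7/10


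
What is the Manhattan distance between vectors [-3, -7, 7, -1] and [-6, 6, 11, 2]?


d = sum of absolute differences: |-3--6|=3 + |-7-6|=13 + |7-11|=4 + |-1-2|=3 = 23.

23


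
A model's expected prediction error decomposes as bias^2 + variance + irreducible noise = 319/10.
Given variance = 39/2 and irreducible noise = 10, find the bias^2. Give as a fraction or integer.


Total error = bias^2 + variance + irreducible noise. So bias^2 = 319/10 - 39/2 - 10 = 12/5.

12/5


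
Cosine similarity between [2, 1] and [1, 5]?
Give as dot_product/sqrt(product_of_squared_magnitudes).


dot = 7. |a|^2 = 5, |b|^2 = 26. cos = 7/sqrt(130).

7/sqrt(130)


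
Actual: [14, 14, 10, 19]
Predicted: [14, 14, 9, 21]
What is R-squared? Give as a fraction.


Mean(y) = 57/4. SS_res = 5. SS_tot = 163/4. R^2 = 1 - 5/(163/4) = 143/163.

143/163


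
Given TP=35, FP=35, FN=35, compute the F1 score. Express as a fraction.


Precision = 35/70 = 1/2. Recall = 35/70 = 1/2. F1 = 2*P*R/(P+R) = 1/2.

1/2


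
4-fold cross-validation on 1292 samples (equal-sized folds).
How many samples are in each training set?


Each validation fold has 1292/4 = 323 samples. Training set = 1292 - 323 = 969.

969


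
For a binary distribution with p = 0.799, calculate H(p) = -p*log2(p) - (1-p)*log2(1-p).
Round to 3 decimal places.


H = -0.799*log2(0.799) - 0.201*log2(0.201) = 0.724.

0.724


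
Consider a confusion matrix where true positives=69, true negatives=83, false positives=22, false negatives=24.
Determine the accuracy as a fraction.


Accuracy = (TP + TN) / (TP + TN + FP + FN) = (69 + 83) / 198 = 76/99.

76/99


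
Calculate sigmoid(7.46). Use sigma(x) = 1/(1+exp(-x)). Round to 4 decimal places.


sigma(7.46) = 1/(1+e^(-7.46)) = 1/(1+0.000576) = 1/1.000576 = 0.9994.

0.9994


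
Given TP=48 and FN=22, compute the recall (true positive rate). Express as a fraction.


Recall = TP / (TP + FN) = 48 / 70 = 24/35.

24/35


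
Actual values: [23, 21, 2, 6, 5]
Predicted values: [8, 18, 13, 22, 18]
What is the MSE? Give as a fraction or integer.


MSE = (1/5) * ((23-8)^2=225 + (21-18)^2=9 + (2-13)^2=121 + (6-22)^2=256 + (5-18)^2=169). Sum = 780. MSE = 156.

156


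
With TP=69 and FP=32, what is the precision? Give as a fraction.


Precision = TP / (TP + FP) = 69 / 101 = 69/101.

69/101


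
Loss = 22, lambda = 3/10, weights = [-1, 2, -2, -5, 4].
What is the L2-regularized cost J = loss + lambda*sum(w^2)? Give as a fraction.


L2 sq norm = sum(w^2) = 50. J = 22 + 3/10 * 50 = 37.

37


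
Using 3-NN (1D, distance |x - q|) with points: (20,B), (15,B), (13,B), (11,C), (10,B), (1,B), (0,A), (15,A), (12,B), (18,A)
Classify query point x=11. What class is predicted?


Distances: |20-11|=9, |15-11|=4, |13-11|=2, |11-11|=0, |10-11|=1, |1-11|=10, |0-11|=11, |15-11|=4, |12-11|=1, |18-11|=7. 3 nearest: (11,C), (10,B), (12,B). Counts: {'C': 1, 'B': 2}. Majority class: B.

B


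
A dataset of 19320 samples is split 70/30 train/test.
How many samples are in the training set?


Test set = 19320 * 30% = 5796. Training set = 19320 - 5796 = 13524.

13524


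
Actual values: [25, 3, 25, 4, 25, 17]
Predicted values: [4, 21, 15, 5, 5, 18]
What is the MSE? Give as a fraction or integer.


MSE = (1/6) * ((25-4)^2=441 + (3-21)^2=324 + (25-15)^2=100 + (4-5)^2=1 + (25-5)^2=400 + (17-18)^2=1). Sum = 1267. MSE = 1267/6.

1267/6


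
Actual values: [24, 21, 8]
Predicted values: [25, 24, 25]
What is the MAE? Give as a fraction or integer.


MAE = (1/3) * (|24-25|=1 + |21-24|=3 + |8-25|=17). Sum = 21. MAE = 7.

7


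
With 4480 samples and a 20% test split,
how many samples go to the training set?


Test set = 4480 * 20% = 896. Training set = 4480 - 896 = 3584.

3584


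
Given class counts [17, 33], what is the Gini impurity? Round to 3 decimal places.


Total = 50. Proportions: 17/50, 33/50. sum(p_i^2) = 0.5512. Gini = 1 - 0.5512 = 0.4488, which rounds to 0.449.

0.449


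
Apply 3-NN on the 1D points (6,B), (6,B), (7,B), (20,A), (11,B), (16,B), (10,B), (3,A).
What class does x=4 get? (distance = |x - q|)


Distances: |6-4|=2, |6-4|=2, |7-4|=3, |20-4|=16, |11-4|=7, |16-4|=12, |10-4|=6, |3-4|=1. 3 nearest: (3,A), (6,B), (6,B). Counts: {'A': 1, 'B': 2}. Majority class: B.

B


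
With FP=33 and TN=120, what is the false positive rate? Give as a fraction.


FPR = FP / (FP + TN) = 33 / 153 = 11/51.

11/51


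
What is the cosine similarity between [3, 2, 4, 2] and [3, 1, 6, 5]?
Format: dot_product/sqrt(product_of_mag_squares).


dot = 45. |a|^2 = 33, |b|^2 = 71. cos = 45/sqrt(2343).

45/sqrt(2343)


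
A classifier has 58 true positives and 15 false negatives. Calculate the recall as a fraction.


Recall = TP / (TP + FN) = 58 / 73 = 58/73.

58/73


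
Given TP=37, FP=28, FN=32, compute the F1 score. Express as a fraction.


Precision = 37/65 = 37/65. Recall = 37/69 = 37/69. F1 = 2*P*R/(P+R) = 37/67.

37/67


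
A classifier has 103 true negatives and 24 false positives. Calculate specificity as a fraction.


Specificity = TN / (TN + FP) = 103 / 127 = 103/127.

103/127


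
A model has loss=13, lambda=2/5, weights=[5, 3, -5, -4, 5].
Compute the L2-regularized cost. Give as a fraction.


L2 sq norm = sum(w^2) = 100. J = 13 + 2/5 * 100 = 53.

53


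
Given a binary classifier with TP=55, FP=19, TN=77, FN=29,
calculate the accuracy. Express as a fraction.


Accuracy = (TP + TN) / (TP + TN + FP + FN) = (55 + 77) / 180 = 11/15.

11/15


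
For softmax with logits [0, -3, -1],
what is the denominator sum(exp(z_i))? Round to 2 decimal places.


Denom = e^0=1.0000 + e^-3=0.0498 + e^-1=0.3679. Sum = 1.4177, which rounds to 1.42.

1.42


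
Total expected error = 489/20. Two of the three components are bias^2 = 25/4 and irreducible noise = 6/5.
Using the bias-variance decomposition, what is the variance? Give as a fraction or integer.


Total error = bias^2 + variance + irreducible noise. So variance = 489/20 - 25/4 - 6/5 = 17.

17


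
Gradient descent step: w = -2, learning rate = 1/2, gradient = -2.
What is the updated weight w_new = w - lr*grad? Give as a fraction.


w_new = -2 - 1/2 * -2 = -2 - -1 = -1.

-1


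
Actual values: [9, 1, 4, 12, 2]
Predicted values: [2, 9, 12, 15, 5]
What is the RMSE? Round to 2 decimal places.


MSE = 39.0000. RMSE = sqrt(39.0000) = 6.24.

6.24


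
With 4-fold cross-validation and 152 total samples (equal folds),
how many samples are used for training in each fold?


Each validation fold has 152/4 = 38 samples. Training set = 152 - 38 = 114.

114


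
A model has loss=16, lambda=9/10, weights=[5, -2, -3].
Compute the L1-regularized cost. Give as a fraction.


L1 norm = sum(|w|) = 10. J = 16 + 9/10 * 10 = 25.

25


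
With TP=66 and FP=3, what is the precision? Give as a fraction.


Precision = TP / (TP + FP) = 66 / 69 = 22/23.

22/23


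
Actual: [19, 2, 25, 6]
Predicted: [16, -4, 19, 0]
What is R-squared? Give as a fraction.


Mean(y) = 13. SS_res = 117. SS_tot = 350. R^2 = 1 - 117/(350) = 233/350.

233/350


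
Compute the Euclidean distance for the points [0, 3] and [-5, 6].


d = sqrt(sum of squared differences). (0--5)^2=25, (3-6)^2=9. Sum = 34.

sqrt(34)


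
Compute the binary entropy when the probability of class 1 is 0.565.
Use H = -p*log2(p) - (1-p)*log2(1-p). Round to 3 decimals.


H = -0.565*log2(0.565) - 0.435*log2(0.435) = 0.988.

0.988


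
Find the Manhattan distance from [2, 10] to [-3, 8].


d = sum of absolute differences: |2--3|=5 + |10-8|=2 = 7.

7


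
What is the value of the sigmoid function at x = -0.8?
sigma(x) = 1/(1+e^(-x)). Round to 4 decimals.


sigma(-0.8) = 1/(1+e^(0.8)) = 1/(1+2.225541) = 1/3.225541 = 0.3100.

0.3100


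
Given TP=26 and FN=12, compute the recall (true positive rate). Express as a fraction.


Recall = TP / (TP + FN) = 26 / 38 = 13/19.

13/19


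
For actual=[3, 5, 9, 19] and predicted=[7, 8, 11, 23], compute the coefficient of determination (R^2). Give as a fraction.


Mean(y) = 9. SS_res = 45. SS_tot = 152. R^2 = 1 - 45/(152) = 107/152.

107/152


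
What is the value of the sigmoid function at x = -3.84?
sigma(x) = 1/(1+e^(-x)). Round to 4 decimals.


sigma(-3.84) = 1/(1+e^(3.84)) = 1/(1+46.525474) = 1/47.525474 = 0.0210.

0.0210


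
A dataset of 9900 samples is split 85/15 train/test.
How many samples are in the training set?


Test set = 9900 * 15% = 1485. Training set = 9900 - 1485 = 8415.

8415


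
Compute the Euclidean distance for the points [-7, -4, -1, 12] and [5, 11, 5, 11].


d = sqrt(sum of squared differences). (-7-5)^2=144, (-4-11)^2=225, (-1-5)^2=36, (12-11)^2=1. Sum = 406.

sqrt(406)


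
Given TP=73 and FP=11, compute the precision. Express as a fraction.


Precision = TP / (TP + FP) = 73 / 84 = 73/84.

73/84


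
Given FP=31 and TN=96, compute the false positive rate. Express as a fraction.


FPR = FP / (FP + TN) = 31 / 127 = 31/127.

31/127


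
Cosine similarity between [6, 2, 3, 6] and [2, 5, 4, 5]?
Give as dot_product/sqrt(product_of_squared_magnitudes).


dot = 64. |a|^2 = 85, |b|^2 = 70. cos = 64/sqrt(5950).

64/sqrt(5950)


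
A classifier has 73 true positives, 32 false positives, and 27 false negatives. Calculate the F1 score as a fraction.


Precision = 73/105 = 73/105. Recall = 73/100 = 73/100. F1 = 2*P*R/(P+R) = 146/205.

146/205


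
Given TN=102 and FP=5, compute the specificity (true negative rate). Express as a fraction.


Specificity = TN / (TN + FP) = 102 / 107 = 102/107.

102/107


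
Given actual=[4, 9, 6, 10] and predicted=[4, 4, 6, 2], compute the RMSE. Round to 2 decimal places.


MSE = 22.2500. RMSE = sqrt(22.2500) = 4.72.

4.72


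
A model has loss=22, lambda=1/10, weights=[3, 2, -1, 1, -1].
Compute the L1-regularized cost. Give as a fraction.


L1 norm = sum(|w|) = 8. J = 22 + 1/10 * 8 = 114/5.

114/5


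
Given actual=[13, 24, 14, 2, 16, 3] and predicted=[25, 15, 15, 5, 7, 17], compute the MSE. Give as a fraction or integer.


MSE = (1/6) * ((13-25)^2=144 + (24-15)^2=81 + (14-15)^2=1 + (2-5)^2=9 + (16-7)^2=81 + (3-17)^2=196). Sum = 512. MSE = 256/3.

256/3


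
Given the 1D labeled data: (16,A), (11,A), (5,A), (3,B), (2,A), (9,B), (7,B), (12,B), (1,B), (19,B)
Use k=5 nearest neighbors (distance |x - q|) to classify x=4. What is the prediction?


Distances: |16-4|=12, |11-4|=7, |5-4|=1, |3-4|=1, |2-4|=2, |9-4|=5, |7-4|=3, |12-4|=8, |1-4|=3, |19-4|=15. 5 nearest: (5,A), (3,B), (2,A), (7,B), (1,B). Counts: {'A': 2, 'B': 3}. Majority class: B.

B


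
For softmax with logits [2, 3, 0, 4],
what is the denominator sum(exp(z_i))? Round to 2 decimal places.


Denom = e^2=7.3891 + e^3=20.0855 + e^0=1.0000 + e^4=54.5982. Sum = 83.0728, which rounds to 83.07.

83.07


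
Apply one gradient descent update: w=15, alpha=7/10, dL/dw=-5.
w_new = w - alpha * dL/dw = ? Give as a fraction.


w_new = 15 - 7/10 * -5 = 15 - -7/2 = 37/2.

37/2


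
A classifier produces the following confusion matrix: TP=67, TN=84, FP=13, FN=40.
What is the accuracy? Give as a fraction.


Accuracy = (TP + TN) / (TP + TN + FP + FN) = (67 + 84) / 204 = 151/204.

151/204


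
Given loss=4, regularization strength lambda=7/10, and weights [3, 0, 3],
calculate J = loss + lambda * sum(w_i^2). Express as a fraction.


L2 sq norm = sum(w^2) = 18. J = 4 + 7/10 * 18 = 83/5.

83/5


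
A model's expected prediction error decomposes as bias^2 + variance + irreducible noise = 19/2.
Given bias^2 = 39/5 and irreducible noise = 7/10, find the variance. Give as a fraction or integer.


Total error = bias^2 + variance + irreducible noise. So variance = 19/2 - 39/5 - 7/10 = 1.

1


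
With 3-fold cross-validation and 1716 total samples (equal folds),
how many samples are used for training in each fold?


Each validation fold has 1716/3 = 572 samples. Training set = 1716 - 572 = 1144.

1144


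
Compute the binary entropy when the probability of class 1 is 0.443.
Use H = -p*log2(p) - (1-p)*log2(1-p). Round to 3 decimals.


H = -0.443*log2(0.443) - 0.557*log2(0.557) = 0.991.

0.991


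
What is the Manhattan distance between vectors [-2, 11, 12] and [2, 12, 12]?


d = sum of absolute differences: |-2-2|=4 + |11-12|=1 + |12-12|=0 = 5.

5


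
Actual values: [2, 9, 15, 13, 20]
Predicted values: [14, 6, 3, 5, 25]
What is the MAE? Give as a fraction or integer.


MAE = (1/5) * (|2-14|=12 + |9-6|=3 + |15-3|=12 + |13-5|=8 + |20-25|=5). Sum = 40. MAE = 8.

8


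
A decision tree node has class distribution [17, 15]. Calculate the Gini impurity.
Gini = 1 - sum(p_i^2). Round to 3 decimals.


Total = 32. Proportions: 17/32, 15/32. sum(p_i^2) = 0.5020. Gini = 1 - 0.5020 = 0.4980, which rounds to 0.498.

0.498


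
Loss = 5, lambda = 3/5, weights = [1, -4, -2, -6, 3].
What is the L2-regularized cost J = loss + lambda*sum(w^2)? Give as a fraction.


L2 sq norm = sum(w^2) = 66. J = 5 + 3/5 * 66 = 223/5.

223/5


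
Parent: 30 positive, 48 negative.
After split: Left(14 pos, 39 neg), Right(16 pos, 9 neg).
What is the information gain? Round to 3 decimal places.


H(parent) = 0.9612. H(left) = 0.8329, H(right) = 0.9427. Weighted = (53/78)*0.8329 + (25/78)*0.9427 = 0.8681. IG = 0.9612 - 0.8681 = 0.0931, which rounds to 0.093.

0.093


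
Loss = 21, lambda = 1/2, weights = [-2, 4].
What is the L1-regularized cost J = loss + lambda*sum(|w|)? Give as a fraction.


L1 norm = sum(|w|) = 6. J = 21 + 1/2 * 6 = 24.

24


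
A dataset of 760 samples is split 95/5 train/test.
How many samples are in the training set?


Test set = 760 * 5% = 38. Training set = 760 - 38 = 722.

722


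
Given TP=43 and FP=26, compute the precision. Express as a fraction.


Precision = TP / (TP + FP) = 43 / 69 = 43/69.

43/69


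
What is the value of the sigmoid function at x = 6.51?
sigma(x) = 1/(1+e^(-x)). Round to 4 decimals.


sigma(6.51) = 1/(1+e^(-6.51)) = 1/(1+0.001488) = 1/1.001488 = 0.9985.

0.9985


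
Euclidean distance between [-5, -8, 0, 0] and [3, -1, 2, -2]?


d = sqrt(sum of squared differences). (-5-3)^2=64, (-8--1)^2=49, (0-2)^2=4, (0--2)^2=4. Sum = 121.

11


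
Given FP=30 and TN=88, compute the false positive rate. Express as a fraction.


FPR = FP / (FP + TN) = 30 / 118 = 15/59.

15/59


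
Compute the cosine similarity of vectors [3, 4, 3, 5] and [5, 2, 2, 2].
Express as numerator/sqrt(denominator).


dot = 39. |a|^2 = 59, |b|^2 = 37. cos = 39/sqrt(2183).

39/sqrt(2183)


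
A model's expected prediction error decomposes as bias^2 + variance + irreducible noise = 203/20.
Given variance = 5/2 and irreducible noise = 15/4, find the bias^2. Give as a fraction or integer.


Total error = bias^2 + variance + irreducible noise. So bias^2 = 203/20 - 5/2 - 15/4 = 39/10.

39/10


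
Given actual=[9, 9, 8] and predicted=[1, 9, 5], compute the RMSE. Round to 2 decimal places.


MSE = 24.3333. RMSE = sqrt(24.3333) = 4.93.

4.93


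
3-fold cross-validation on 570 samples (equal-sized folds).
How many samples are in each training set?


Each validation fold has 570/3 = 190 samples. Training set = 570 - 190 = 380.

380


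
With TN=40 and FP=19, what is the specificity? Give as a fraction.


Specificity = TN / (TN + FP) = 40 / 59 = 40/59.

40/59


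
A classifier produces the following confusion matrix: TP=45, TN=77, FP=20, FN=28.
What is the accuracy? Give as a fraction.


Accuracy = (TP + TN) / (TP + TN + FP + FN) = (45 + 77) / 170 = 61/85.

61/85


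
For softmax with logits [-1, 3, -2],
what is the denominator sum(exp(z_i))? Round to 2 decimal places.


Denom = e^-1=0.3679 + e^3=20.0855 + e^-2=0.1353. Sum = 20.5887, which rounds to 20.59.

20.59
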